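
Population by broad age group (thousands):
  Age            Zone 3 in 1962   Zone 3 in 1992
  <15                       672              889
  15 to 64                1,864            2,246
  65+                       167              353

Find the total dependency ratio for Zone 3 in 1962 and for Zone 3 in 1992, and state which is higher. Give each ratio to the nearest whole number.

Zone 3 in 1962: 45
Zone 3 in 1992: 55
Higher: Zone 3 in 1992

Zone 3 in 1962: (672 + 167) / 1,864 × 100 = 839 / 1,864 × 100 = 45
Zone 3 in 1992: (889 + 353) / 2,246 × 100 = 1,242 / 2,246 × 100 = 55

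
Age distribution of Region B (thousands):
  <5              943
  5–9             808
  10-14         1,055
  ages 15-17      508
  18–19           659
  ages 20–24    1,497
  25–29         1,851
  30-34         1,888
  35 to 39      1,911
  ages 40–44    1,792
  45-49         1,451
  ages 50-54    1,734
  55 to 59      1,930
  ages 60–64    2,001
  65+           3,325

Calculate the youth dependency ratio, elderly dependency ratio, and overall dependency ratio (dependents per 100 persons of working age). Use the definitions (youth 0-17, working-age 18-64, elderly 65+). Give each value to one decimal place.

Youth dependency ratio: 19.8
Old-age dependency ratio: 19.9
Total dependency ratio: 39.7

0–17: 943 + 808 + 1,055 + 508 = 3,314
18–64: 659 + 1,497 + 1,851 + 1,888 + 1,911 + 1,792 + 1,451 + 1,734 + 1,930 + 2,001 = 16,714
65+: 3,325
Youth dependency ratio = 3,314 / 16,714 × 100 = 19.8
Old-age dependency ratio = 3,325 / 16,714 × 100 = 19.9
Total dependency ratio = (3,314 + 3,325) / 16,714 × 100 = 6,639 / 16,714 × 100 = 39.7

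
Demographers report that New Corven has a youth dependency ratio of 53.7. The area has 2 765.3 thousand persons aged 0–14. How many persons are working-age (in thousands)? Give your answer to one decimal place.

Working-age: 5 149.5

Youth dependency ratio = youth / working-age × 100
53.7 = 2 765.3 / W × 100
⇒ 5 149.5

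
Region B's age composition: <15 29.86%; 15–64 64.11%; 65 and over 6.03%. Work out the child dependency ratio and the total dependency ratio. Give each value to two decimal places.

Youth dependency ratio: 46.58
Total dependency ratio: 55.98

Youth dependency ratio = 29.86 / 64.11 × 100 = 46.58
Total dependency ratio = (29.86 + 6.03) / 64.11 × 100 = 35.89 / 64.11 × 100 = 55.98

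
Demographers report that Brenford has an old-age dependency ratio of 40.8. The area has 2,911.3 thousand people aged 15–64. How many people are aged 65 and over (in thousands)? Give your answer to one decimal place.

Old-age dependency ratio = elderly / working-age × 100
40.8 = E / 2,911.3 × 100
⇒ 1,187.8

Aged 65 and over: 1,187.8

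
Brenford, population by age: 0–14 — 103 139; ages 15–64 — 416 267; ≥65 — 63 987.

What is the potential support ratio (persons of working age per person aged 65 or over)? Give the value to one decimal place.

Potential support ratio: 6.5

Potential support ratio = 416 267 / 63 987 = 6.5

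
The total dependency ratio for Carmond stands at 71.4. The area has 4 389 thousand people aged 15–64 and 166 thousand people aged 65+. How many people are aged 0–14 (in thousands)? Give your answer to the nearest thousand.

Total dependency ratio = (youth + elderly) / working-age × 100
71.4 = (Y + 166) / 4 389 × 100
⇒ 2 968

Aged 0–14: 2 968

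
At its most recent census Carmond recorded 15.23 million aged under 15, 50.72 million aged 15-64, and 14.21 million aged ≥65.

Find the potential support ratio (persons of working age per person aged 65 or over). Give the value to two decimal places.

Potential support ratio: 3.57

Potential support ratio = 50.72 / 14.21 = 3.57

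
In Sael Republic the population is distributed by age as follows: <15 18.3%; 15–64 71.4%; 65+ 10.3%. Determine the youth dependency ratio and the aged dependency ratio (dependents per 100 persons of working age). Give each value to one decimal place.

Youth dependency ratio = 18.3 / 71.4 × 100 = 25.6
Old-age dependency ratio = 10.3 / 71.4 × 100 = 14.4

Youth dependency ratio: 25.6
Old-age dependency ratio: 14.4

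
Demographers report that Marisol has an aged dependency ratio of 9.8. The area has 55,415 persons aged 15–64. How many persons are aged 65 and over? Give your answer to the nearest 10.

Aged 65 and over: 5,430

Old-age dependency ratio = elderly / working-age × 100
9.8 = E / 55,415 × 100
⇒ 5,430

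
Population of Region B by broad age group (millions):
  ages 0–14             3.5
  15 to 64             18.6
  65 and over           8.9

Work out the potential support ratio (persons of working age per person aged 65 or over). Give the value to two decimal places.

Potential support ratio = 18.6 / 8.9 = 2.09

Potential support ratio: 2.09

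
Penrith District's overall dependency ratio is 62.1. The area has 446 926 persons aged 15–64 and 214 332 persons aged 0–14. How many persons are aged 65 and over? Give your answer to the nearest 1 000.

Aged 65 and over: 63 000

Total dependency ratio = (youth + elderly) / working-age × 100
62.1 = (214 332 + E) / 446 926 × 100
⇒ 63 000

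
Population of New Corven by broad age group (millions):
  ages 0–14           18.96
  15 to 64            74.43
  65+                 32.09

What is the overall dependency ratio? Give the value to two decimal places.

Total dependency ratio = (18.96 + 32.09) / 74.43 × 100 = 51.05 / 74.43 × 100 = 68.59

Total dependency ratio: 68.59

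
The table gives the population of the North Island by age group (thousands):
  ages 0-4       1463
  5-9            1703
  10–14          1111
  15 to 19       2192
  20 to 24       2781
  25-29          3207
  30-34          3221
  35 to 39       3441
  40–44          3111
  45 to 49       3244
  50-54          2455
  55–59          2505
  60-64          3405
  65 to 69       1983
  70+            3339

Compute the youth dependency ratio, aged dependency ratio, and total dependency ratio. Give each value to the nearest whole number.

0–14: 1463 + 1703 + 1111 = 4277
15–64: 2192 + 2781 + 3207 + 3221 + 3441 + 3111 + 3244 + 2455 + 2505 + 3405 = 29562
65+: 1983 + 3339 = 5322
Youth dependency ratio = 4277 / 29562 × 100 = 14
Old-age dependency ratio = 5322 / 29562 × 100 = 18
Total dependency ratio = (4277 + 5322) / 29562 × 100 = 9599 / 29562 × 100 = 32

Youth dependency ratio: 14
Old-age dependency ratio: 18
Total dependency ratio: 32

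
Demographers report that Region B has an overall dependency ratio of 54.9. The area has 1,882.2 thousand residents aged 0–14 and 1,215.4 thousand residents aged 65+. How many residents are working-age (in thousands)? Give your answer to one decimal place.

Total dependency ratio = (youth + elderly) / working-age × 100
54.9 = (1,882.2 + 1,215.4) / W × 100
⇒ 5,642.3

Working-age: 5,642.3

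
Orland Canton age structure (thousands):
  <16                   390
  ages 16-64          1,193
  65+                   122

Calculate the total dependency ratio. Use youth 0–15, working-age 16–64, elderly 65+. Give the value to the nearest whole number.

Total dependency ratio: 43

Total dependency ratio = (390 + 122) / 1,193 × 100 = 512 / 1,193 × 100 = 43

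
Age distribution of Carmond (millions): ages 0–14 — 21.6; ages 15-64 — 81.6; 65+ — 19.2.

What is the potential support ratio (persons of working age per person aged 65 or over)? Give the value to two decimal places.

Potential support ratio = 81.6 / 19.2 = 4.25

Potential support ratio: 4.25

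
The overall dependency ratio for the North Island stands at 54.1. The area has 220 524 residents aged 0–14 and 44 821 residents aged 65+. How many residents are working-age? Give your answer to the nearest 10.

Working-age: 490 470

Total dependency ratio = (youth + elderly) / working-age × 100
54.1 = (220 524 + 44 821) / W × 100
⇒ 490 470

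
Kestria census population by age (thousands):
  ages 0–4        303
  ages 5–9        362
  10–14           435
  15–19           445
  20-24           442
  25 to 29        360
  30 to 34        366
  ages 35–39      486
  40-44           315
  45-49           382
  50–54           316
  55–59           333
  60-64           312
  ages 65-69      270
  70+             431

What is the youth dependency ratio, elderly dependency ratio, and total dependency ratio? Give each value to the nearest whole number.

0–14: 303 + 362 + 435 = 1 100
15–64: 445 + 442 + 360 + 366 + 486 + 315 + 382 + 316 + 333 + 312 = 3 757
65+: 270 + 431 = 701
Youth dependency ratio = 1 100 / 3 757 × 100 = 29
Old-age dependency ratio = 701 / 3 757 × 100 = 19
Total dependency ratio = (1 100 + 701) / 3 757 × 100 = 1 801 / 3 757 × 100 = 48

Youth dependency ratio: 29
Old-age dependency ratio: 19
Total dependency ratio: 48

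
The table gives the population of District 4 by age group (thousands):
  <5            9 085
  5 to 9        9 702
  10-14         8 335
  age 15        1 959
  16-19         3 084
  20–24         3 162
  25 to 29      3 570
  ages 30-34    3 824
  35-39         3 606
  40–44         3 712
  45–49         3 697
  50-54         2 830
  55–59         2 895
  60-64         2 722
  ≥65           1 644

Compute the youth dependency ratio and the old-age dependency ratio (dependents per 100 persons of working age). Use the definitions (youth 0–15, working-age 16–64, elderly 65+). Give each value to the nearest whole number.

Youth dependency ratio: 88
Old-age dependency ratio: 5

0–15: 9 085 + 9 702 + 8 335 + 1 959 = 29 081
16–64: 3 084 + 3 162 + 3 570 + 3 824 + 3 606 + 3 712 + 3 697 + 2 830 + 2 895 + 2 722 = 33 102
65+: 1 644
Youth dependency ratio = 29 081 / 33 102 × 100 = 88
Old-age dependency ratio = 1 644 / 33 102 × 100 = 5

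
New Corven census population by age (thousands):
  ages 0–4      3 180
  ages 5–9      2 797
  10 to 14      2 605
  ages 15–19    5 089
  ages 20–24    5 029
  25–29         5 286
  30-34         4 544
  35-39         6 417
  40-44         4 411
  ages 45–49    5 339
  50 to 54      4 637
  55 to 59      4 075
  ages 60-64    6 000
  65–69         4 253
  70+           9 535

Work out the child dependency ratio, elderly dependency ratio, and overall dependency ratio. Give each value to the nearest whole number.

Youth dependency ratio: 17
Old-age dependency ratio: 27
Total dependency ratio: 44

0–14: 3 180 + 2 797 + 2 605 = 8 582
15–64: 5 089 + 5 029 + 5 286 + 4 544 + 6 417 + 4 411 + 5 339 + 4 637 + 4 075 + 6 000 = 50 827
65+: 4 253 + 9 535 = 13 788
Youth dependency ratio = 8 582 / 50 827 × 100 = 17
Old-age dependency ratio = 13 788 / 50 827 × 100 = 27
Total dependency ratio = (8 582 + 13 788) / 50 827 × 100 = 22 370 / 50 827 × 100 = 44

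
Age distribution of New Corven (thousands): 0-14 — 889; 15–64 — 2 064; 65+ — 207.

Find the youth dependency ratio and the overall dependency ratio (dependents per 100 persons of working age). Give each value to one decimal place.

Youth dependency ratio = 889 / 2 064 × 100 = 43.1
Total dependency ratio = (889 + 207) / 2 064 × 100 = 1 096 / 2 064 × 100 = 53.1

Youth dependency ratio: 43.1
Total dependency ratio: 53.1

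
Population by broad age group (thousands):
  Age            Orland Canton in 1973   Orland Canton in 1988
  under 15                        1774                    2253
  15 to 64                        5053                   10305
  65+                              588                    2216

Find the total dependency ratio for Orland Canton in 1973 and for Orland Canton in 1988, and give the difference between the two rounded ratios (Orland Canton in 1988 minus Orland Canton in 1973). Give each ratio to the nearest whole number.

Orland Canton in 1973: 47
Orland Canton in 1988: 43
Difference: -4

Orland Canton in 1973: (1774 + 588) / 5053 × 100 = 2362 / 5053 × 100 = 47
Orland Canton in 1988: (2253 + 2216) / 10305 × 100 = 4469 / 10305 × 100 = 43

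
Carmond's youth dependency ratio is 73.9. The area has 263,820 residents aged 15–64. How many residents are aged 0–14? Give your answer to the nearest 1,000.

Youth dependency ratio = youth / working-age × 100
73.9 = Y / 263,820 × 100
⇒ 195,000

Aged 0–14: 195,000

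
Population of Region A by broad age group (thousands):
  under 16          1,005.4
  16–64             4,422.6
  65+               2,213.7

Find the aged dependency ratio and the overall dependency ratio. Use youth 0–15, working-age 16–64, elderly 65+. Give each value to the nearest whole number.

Old-age dependency ratio: 50
Total dependency ratio: 73

Old-age dependency ratio = 2,213.7 / 4,422.6 × 100 = 50
Total dependency ratio = (1,005.4 + 2,213.7) / 4,422.6 × 100 = 3,219.1 / 4,422.6 × 100 = 73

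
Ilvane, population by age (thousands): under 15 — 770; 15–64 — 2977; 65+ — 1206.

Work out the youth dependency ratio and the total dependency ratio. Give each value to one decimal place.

Youth dependency ratio: 25.9
Total dependency ratio: 66.4

Youth dependency ratio = 770 / 2977 × 100 = 25.9
Total dependency ratio = (770 + 1206) / 2977 × 100 = 1976 / 2977 × 100 = 66.4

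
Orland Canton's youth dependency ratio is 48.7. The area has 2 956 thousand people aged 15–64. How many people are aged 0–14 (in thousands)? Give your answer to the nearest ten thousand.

Aged 0–14: 1 440

Youth dependency ratio = youth / working-age × 100
48.7 = Y / 2 956 × 100
⇒ 1 440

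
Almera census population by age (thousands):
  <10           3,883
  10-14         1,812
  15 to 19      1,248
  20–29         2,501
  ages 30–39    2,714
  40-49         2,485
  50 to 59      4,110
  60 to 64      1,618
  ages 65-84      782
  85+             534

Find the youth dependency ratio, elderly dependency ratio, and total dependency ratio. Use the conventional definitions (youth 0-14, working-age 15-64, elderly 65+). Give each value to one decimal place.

0–14: 3,883 + 1,812 = 5,695
15–64: 1,248 + 2,501 + 2,714 + 2,485 + 4,110 + 1,618 = 14,676
65+: 782 + 534 = 1,316
Youth dependency ratio = 5,695 / 14,676 × 100 = 38.8
Old-age dependency ratio = 1,316 / 14,676 × 100 = 9.0
Total dependency ratio = (5,695 + 1,316) / 14,676 × 100 = 7,011 / 14,676 × 100 = 47.8

Youth dependency ratio: 38.8
Old-age dependency ratio: 9.0
Total dependency ratio: 47.8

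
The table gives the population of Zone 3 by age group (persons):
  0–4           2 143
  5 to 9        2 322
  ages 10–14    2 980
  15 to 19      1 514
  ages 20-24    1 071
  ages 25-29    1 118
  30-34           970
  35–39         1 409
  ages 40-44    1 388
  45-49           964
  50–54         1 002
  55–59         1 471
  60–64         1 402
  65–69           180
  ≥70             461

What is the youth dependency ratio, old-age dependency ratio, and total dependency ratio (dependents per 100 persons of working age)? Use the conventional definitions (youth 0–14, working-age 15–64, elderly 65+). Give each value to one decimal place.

0–14: 2 143 + 2 322 + 2 980 = 7 445
15–64: 1 514 + 1 071 + 1 118 + 970 + 1 409 + 1 388 + 964 + 1 002 + 1 471 + 1 402 = 12 309
65+: 180 + 461 = 641
Youth dependency ratio = 7 445 / 12 309 × 100 = 60.5
Old-age dependency ratio = 641 / 12 309 × 100 = 5.2
Total dependency ratio = (7 445 + 641) / 12 309 × 100 = 8 086 / 12 309 × 100 = 65.7

Youth dependency ratio: 60.5
Old-age dependency ratio: 5.2
Total dependency ratio: 65.7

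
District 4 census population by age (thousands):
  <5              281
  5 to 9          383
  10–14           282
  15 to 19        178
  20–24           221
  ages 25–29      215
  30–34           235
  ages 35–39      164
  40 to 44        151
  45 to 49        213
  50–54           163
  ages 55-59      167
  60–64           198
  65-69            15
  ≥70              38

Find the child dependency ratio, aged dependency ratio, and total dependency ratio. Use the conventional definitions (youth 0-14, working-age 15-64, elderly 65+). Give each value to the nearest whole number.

Youth dependency ratio: 50
Old-age dependency ratio: 3
Total dependency ratio: 52

0–14: 281 + 383 + 282 = 946
15–64: 178 + 221 + 215 + 235 + 164 + 151 + 213 + 163 + 167 + 198 = 1,905
65+: 15 + 38 = 53
Youth dependency ratio = 946 / 1,905 × 100 = 50
Old-age dependency ratio = 53 / 1,905 × 100 = 3
Total dependency ratio = (946 + 53) / 1,905 × 100 = 999 / 1,905 × 100 = 52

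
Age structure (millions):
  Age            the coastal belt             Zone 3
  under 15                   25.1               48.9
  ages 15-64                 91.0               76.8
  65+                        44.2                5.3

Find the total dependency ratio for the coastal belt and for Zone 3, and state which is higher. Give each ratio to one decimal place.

the coastal belt: (25.1 + 44.2) / 91.0 × 100 = 69.3 / 91.0 × 100 = 76.2
Zone 3: (48.9 + 5.3) / 76.8 × 100 = 54.2 / 76.8 × 100 = 70.6

the coastal belt: 76.2
Zone 3: 70.6
Higher: the coastal belt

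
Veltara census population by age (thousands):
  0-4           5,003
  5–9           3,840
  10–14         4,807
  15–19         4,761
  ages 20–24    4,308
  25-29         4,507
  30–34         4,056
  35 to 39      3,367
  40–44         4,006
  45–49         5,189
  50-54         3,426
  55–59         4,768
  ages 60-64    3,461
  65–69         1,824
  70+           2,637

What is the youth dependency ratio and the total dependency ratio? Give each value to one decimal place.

0–14: 5,003 + 3,840 + 4,807 = 13,650
15–64: 4,761 + 4,308 + 4,507 + 4,056 + 3,367 + 4,006 + 5,189 + 3,426 + 4,768 + 3,461 = 41,849
65+: 1,824 + 2,637 = 4,461
Youth dependency ratio = 13,650 / 41,849 × 100 = 32.6
Total dependency ratio = (13,650 + 4,461) / 41,849 × 100 = 18,111 / 41,849 × 100 = 43.3

Youth dependency ratio: 32.6
Total dependency ratio: 43.3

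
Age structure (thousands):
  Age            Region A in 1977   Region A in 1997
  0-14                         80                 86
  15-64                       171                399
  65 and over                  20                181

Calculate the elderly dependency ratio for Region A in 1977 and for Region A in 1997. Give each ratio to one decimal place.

Region A in 1977: 11.7
Region A in 1997: 45.4

Region A in 1977: 20 / 171 × 100 = 11.7
Region A in 1997: 181 / 399 × 100 = 45.4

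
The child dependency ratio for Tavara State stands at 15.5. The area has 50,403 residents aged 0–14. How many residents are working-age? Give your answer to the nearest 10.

Youth dependency ratio = youth / working-age × 100
15.5 = 50,403 / W × 100
⇒ 325,180

Working-age: 325,180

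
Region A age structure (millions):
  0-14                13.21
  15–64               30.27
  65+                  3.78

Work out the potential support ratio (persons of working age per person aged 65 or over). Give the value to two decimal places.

Potential support ratio = 30.27 / 3.78 = 8.01

Potential support ratio: 8.01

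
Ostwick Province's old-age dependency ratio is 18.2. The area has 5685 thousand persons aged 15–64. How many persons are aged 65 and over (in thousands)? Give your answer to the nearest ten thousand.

Old-age dependency ratio = elderly / working-age × 100
18.2 = E / 5685 × 100
⇒ 1030

Aged 65 and over: 1030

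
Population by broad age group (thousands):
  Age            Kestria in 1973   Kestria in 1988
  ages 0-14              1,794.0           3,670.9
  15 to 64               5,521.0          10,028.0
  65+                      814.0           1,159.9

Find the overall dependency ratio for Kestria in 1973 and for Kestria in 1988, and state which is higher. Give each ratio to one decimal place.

Kestria in 1973: (1,794.0 + 814.0) / 5,521.0 × 100 = 2,608.0 / 5,521.0 × 100 = 47.2
Kestria in 1988: (3,670.9 + 1,159.9) / 10,028.0 × 100 = 4,830.8 / 10,028.0 × 100 = 48.2

Kestria in 1973: 47.2
Kestria in 1988: 48.2
Higher: Kestria in 1988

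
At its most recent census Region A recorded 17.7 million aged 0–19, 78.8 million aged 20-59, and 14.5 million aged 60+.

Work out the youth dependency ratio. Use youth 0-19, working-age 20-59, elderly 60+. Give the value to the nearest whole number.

Youth dependency ratio: 22

Youth dependency ratio = 17.7 / 78.8 × 100 = 22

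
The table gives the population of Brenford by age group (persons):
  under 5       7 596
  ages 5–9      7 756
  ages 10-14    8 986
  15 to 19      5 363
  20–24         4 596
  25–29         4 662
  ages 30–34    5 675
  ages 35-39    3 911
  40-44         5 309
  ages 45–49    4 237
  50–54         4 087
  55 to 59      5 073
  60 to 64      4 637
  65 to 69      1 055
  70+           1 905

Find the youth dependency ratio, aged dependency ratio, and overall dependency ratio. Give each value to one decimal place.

Youth dependency ratio: 51.2
Old-age dependency ratio: 6.2
Total dependency ratio: 57.4

0–14: 7 596 + 7 756 + 8 986 = 24 338
15–64: 5 363 + 4 596 + 4 662 + 5 675 + 3 911 + 5 309 + 4 237 + 4 087 + 5 073 + 4 637 = 47 550
65+: 1 055 + 1 905 = 2 960
Youth dependency ratio = 24 338 / 47 550 × 100 = 51.2
Old-age dependency ratio = 2 960 / 47 550 × 100 = 6.2
Total dependency ratio = (24 338 + 2 960) / 47 550 × 100 = 27 298 / 47 550 × 100 = 57.4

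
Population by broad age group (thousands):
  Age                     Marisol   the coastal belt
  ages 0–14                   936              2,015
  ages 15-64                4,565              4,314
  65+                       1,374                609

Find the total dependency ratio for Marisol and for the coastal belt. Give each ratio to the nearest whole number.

Marisol: (936 + 1,374) / 4,565 × 100 = 2,310 / 4,565 × 100 = 51
the coastal belt: (2,015 + 609) / 4,314 × 100 = 2,624 / 4,314 × 100 = 61

Marisol: 51
the coastal belt: 61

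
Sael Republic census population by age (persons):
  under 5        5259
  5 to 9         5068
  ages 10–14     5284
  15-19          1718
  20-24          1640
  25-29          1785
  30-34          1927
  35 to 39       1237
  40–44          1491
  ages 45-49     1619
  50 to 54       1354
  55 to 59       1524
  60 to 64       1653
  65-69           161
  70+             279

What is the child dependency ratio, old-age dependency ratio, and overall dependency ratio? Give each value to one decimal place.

Youth dependency ratio: 97.9
Old-age dependency ratio: 2.8
Total dependency ratio: 100.6

0–14: 5259 + 5068 + 5284 = 15611
15–64: 1718 + 1640 + 1785 + 1927 + 1237 + 1491 + 1619 + 1354 + 1524 + 1653 = 15948
65+: 161 + 279 = 440
Youth dependency ratio = 15611 / 15948 × 100 = 97.9
Old-age dependency ratio = 440 / 15948 × 100 = 2.8
Total dependency ratio = (15611 + 440) / 15948 × 100 = 16051 / 15948 × 100 = 100.6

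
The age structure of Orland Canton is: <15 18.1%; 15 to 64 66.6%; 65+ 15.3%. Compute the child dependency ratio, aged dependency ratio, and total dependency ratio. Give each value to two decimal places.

Youth dependency ratio: 27.18
Old-age dependency ratio: 22.97
Total dependency ratio: 50.15

Youth dependency ratio = 18.1 / 66.6 × 100 = 27.18
Old-age dependency ratio = 15.3 / 66.6 × 100 = 22.97
Total dependency ratio = (18.1 + 15.3) / 66.6 × 100 = 33.4 / 66.6 × 100 = 50.15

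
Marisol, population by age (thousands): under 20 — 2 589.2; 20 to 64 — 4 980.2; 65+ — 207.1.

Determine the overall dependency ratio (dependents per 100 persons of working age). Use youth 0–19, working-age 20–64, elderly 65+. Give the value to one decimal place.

Total dependency ratio = (2 589.2 + 207.1) / 4 980.2 × 100 = 2 796.3 / 4 980.2 × 100 = 56.1

Total dependency ratio: 56.1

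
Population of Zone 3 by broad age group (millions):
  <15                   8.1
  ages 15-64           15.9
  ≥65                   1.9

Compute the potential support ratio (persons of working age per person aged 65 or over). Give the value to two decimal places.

Potential support ratio: 8.37

Potential support ratio = 15.9 / 1.9 = 8.37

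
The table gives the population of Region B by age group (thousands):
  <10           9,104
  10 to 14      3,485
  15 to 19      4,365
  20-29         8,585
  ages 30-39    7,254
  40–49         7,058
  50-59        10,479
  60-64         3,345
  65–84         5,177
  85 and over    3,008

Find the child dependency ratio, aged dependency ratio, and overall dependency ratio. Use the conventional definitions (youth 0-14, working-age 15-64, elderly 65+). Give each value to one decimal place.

0–14: 9,104 + 3,485 = 12,589
15–64: 4,365 + 8,585 + 7,254 + 7,058 + 10,479 + 3,345 = 41,086
65+: 5,177 + 3,008 = 8,185
Youth dependency ratio = 12,589 / 41,086 × 100 = 30.6
Old-age dependency ratio = 8,185 / 41,086 × 100 = 19.9
Total dependency ratio = (12,589 + 8,185) / 41,086 × 100 = 20,774 / 41,086 × 100 = 50.6

Youth dependency ratio: 30.6
Old-age dependency ratio: 19.9
Total dependency ratio: 50.6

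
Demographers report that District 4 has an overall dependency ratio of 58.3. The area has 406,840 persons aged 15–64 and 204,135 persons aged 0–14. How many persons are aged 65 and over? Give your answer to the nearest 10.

Aged 65 and over: 33,050

Total dependency ratio = (youth + elderly) / working-age × 100
58.3 = (204,135 + E) / 406,840 × 100
⇒ 33,050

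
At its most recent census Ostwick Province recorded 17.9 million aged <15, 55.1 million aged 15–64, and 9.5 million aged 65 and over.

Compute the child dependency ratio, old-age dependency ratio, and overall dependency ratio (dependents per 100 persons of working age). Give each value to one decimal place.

Youth dependency ratio = 17.9 / 55.1 × 100 = 32.5
Old-age dependency ratio = 9.5 / 55.1 × 100 = 17.2
Total dependency ratio = (17.9 + 9.5) / 55.1 × 100 = 27.4 / 55.1 × 100 = 49.7

Youth dependency ratio: 32.5
Old-age dependency ratio: 17.2
Total dependency ratio: 49.7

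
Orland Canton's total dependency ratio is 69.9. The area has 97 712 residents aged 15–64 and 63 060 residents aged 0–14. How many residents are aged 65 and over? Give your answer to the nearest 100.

Total dependency ratio = (youth + elderly) / working-age × 100
69.9 = (63 060 + E) / 97 712 × 100
⇒ 5 200

Aged 65 and over: 5 200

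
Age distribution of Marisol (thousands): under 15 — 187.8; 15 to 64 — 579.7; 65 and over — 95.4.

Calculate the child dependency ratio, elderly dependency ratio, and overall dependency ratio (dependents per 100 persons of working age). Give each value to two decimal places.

Youth dependency ratio = 187.8 / 579.7 × 100 = 32.40
Old-age dependency ratio = 95.4 / 579.7 × 100 = 16.46
Total dependency ratio = (187.8 + 95.4) / 579.7 × 100 = 283.2 / 579.7 × 100 = 48.85

Youth dependency ratio: 32.40
Old-age dependency ratio: 16.46
Total dependency ratio: 48.85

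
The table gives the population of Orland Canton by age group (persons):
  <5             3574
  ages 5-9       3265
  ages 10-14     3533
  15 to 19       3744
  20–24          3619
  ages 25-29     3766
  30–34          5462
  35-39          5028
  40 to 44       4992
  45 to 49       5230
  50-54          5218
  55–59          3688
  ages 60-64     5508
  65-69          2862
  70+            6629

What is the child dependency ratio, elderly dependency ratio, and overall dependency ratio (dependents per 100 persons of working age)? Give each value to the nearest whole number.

0–14: 3574 + 3265 + 3533 = 10372
15–64: 3744 + 3619 + 3766 + 5462 + 5028 + 4992 + 5230 + 5218 + 3688 + 5508 = 46255
65+: 2862 + 6629 = 9491
Youth dependency ratio = 10372 / 46255 × 100 = 22
Old-age dependency ratio = 9491 / 46255 × 100 = 21
Total dependency ratio = (10372 + 9491) / 46255 × 100 = 19863 / 46255 × 100 = 43

Youth dependency ratio: 22
Old-age dependency ratio: 21
Total dependency ratio: 43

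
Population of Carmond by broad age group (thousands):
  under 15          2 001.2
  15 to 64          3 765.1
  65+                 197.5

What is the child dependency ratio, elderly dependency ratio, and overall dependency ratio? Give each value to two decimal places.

Youth dependency ratio: 53.15
Old-age dependency ratio: 5.25
Total dependency ratio: 58.40

Youth dependency ratio = 2 001.2 / 3 765.1 × 100 = 53.15
Old-age dependency ratio = 197.5 / 3 765.1 × 100 = 5.25
Total dependency ratio = (2 001.2 + 197.5) / 3 765.1 × 100 = 2 198.7 / 3 765.1 × 100 = 58.40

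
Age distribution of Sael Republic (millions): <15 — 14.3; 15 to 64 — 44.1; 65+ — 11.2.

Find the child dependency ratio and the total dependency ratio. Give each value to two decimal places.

Youth dependency ratio = 14.3 / 44.1 × 100 = 32.43
Total dependency ratio = (14.3 + 11.2) / 44.1 × 100 = 25.5 / 44.1 × 100 = 57.82

Youth dependency ratio: 32.43
Total dependency ratio: 57.82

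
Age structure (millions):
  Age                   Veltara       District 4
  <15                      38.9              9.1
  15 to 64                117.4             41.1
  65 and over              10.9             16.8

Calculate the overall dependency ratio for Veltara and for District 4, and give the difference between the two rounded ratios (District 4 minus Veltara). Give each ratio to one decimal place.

Veltara: 42.4
District 4: 63.0
Difference: +20.6

Veltara: (38.9 + 10.9) / 117.4 × 100 = 49.8 / 117.4 × 100 = 42.4
District 4: (9.1 + 16.8) / 41.1 × 100 = 25.9 / 41.1 × 100 = 63.0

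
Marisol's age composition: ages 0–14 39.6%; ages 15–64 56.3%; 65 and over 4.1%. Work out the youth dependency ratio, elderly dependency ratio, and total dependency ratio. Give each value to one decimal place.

Youth dependency ratio: 70.3
Old-age dependency ratio: 7.3
Total dependency ratio: 77.6

Youth dependency ratio = 39.6 / 56.3 × 100 = 70.3
Old-age dependency ratio = 4.1 / 56.3 × 100 = 7.3
Total dependency ratio = (39.6 + 4.1) / 56.3 × 100 = 43.7 / 56.3 × 100 = 77.6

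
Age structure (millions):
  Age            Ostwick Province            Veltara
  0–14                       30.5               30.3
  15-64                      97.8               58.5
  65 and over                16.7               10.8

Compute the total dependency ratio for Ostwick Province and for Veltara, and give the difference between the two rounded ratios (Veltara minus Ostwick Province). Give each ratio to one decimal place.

Ostwick Province: (30.5 + 16.7) / 97.8 × 100 = 47.2 / 97.8 × 100 = 48.3
Veltara: (30.3 + 10.8) / 58.5 × 100 = 41.1 / 58.5 × 100 = 70.3

Ostwick Province: 48.3
Veltara: 70.3
Difference: +22.0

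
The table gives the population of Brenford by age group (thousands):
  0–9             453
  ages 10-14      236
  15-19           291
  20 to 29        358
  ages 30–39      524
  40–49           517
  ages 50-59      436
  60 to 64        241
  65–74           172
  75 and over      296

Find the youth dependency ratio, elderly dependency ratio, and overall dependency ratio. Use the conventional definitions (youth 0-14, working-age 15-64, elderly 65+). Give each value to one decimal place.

Youth dependency ratio: 29.1
Old-age dependency ratio: 19.8
Total dependency ratio: 48.9

0–14: 453 + 236 = 689
15–64: 291 + 358 + 524 + 517 + 436 + 241 = 2,367
65+: 172 + 296 = 468
Youth dependency ratio = 689 / 2,367 × 100 = 29.1
Old-age dependency ratio = 468 / 2,367 × 100 = 19.8
Total dependency ratio = (689 + 468) / 2,367 × 100 = 1,157 / 2,367 × 100 = 48.9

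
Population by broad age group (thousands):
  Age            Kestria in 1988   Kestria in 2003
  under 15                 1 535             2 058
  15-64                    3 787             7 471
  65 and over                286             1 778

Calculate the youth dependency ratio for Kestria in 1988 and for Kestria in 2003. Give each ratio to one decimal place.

Kestria in 1988: 1 535 / 3 787 × 100 = 40.5
Kestria in 2003: 2 058 / 7 471 × 100 = 27.5

Kestria in 1988: 40.5
Kestria in 2003: 27.5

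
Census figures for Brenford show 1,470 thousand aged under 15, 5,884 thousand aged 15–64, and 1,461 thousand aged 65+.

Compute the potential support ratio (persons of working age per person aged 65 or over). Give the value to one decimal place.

Potential support ratio = 5,884 / 1,461 = 4.0

Potential support ratio: 4.0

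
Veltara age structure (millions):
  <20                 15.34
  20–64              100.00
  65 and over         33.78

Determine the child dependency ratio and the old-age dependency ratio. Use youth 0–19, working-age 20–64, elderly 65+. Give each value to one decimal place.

Youth dependency ratio: 15.3
Old-age dependency ratio: 33.8

Youth dependency ratio = 15.34 / 100.00 × 100 = 15.3
Old-age dependency ratio = 33.78 / 100.00 × 100 = 33.8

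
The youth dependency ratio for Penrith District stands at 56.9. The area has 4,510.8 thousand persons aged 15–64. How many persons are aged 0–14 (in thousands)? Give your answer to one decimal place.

Youth dependency ratio = youth / working-age × 100
56.9 = Y / 4,510.8 × 100
⇒ 2,566.6

Aged 0–14: 2,566.6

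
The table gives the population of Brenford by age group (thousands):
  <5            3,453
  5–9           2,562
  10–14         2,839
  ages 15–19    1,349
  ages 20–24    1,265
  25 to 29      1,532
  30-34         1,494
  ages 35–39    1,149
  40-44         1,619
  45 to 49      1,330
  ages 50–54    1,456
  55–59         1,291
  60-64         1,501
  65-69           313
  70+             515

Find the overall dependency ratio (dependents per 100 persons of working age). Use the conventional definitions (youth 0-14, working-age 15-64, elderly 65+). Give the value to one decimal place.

Total dependency ratio: 69.2

0–14: 3,453 + 2,562 + 2,839 = 8,854
15–64: 1,349 + 1,265 + 1,532 + 1,494 + 1,149 + 1,619 + 1,330 + 1,456 + 1,291 + 1,501 = 13,986
65+: 313 + 515 = 828
Total dependency ratio = (8,854 + 828) / 13,986 × 100 = 9,682 / 13,986 × 100 = 69.2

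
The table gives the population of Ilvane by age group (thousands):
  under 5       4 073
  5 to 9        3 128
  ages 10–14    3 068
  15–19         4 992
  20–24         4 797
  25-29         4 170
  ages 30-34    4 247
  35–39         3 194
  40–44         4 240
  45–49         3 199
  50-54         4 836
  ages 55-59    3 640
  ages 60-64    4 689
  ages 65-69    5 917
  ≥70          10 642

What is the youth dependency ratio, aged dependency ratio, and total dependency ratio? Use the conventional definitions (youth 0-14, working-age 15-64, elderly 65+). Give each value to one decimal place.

0–14: 4 073 + 3 128 + 3 068 = 10 269
15–64: 4 992 + 4 797 + 4 170 + 4 247 + 3 194 + 4 240 + 3 199 + 4 836 + 3 640 + 4 689 = 42 004
65+: 5 917 + 10 642 = 16 559
Youth dependency ratio = 10 269 / 42 004 × 100 = 24.4
Old-age dependency ratio = 16 559 / 42 004 × 100 = 39.4
Total dependency ratio = (10 269 + 16 559) / 42 004 × 100 = 26 828 / 42 004 × 100 = 63.9

Youth dependency ratio: 24.4
Old-age dependency ratio: 39.4
Total dependency ratio: 63.9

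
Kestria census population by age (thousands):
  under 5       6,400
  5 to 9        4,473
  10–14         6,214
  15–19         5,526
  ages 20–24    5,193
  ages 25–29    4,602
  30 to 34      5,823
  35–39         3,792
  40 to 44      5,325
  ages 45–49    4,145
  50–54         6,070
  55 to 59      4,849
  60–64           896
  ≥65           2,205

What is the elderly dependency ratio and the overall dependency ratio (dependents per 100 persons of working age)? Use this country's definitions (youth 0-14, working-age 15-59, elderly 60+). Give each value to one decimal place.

0–14: 6,400 + 4,473 + 6,214 = 17,087
15–59: 5,526 + 5,193 + 4,602 + 5,823 + 3,792 + 5,325 + 4,145 + 6,070 + 4,849 = 45,325
60+: 896 + 2,205 = 3,101
Old-age dependency ratio = 3,101 / 45,325 × 100 = 6.8
Total dependency ratio = (17,087 + 3,101) / 45,325 × 100 = 20,188 / 45,325 × 100 = 44.5

Old-age dependency ratio: 6.8
Total dependency ratio: 44.5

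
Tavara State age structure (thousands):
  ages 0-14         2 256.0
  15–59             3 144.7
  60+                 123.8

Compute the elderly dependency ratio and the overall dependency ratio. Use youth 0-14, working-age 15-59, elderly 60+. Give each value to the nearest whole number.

Old-age dependency ratio: 4
Total dependency ratio: 76

Old-age dependency ratio = 123.8 / 3 144.7 × 100 = 4
Total dependency ratio = (2 256.0 + 123.8) / 3 144.7 × 100 = 2 379.8 / 3 144.7 × 100 = 76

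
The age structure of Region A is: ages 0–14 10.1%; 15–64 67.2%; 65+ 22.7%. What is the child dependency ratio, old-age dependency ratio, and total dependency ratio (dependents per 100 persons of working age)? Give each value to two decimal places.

Youth dependency ratio = 10.1 / 67.2 × 100 = 15.03
Old-age dependency ratio = 22.7 / 67.2 × 100 = 33.78
Total dependency ratio = (10.1 + 22.7) / 67.2 × 100 = 32.8 / 67.2 × 100 = 48.81

Youth dependency ratio: 15.03
Old-age dependency ratio: 33.78
Total dependency ratio: 48.81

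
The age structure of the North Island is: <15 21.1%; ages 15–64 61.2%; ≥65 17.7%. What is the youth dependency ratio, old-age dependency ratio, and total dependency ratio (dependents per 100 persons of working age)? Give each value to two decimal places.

Youth dependency ratio: 34.48
Old-age dependency ratio: 28.92
Total dependency ratio: 63.40

Youth dependency ratio = 21.1 / 61.2 × 100 = 34.48
Old-age dependency ratio = 17.7 / 61.2 × 100 = 28.92
Total dependency ratio = (21.1 + 17.7) / 61.2 × 100 = 38.8 / 61.2 × 100 = 63.40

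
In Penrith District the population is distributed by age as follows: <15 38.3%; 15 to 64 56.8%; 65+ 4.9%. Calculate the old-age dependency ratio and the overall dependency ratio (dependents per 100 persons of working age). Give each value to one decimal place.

Old-age dependency ratio = 4.9 / 56.8 × 100 = 8.6
Total dependency ratio = (38.3 + 4.9) / 56.8 × 100 = 43.2 / 56.8 × 100 = 76.1

Old-age dependency ratio: 8.6
Total dependency ratio: 76.1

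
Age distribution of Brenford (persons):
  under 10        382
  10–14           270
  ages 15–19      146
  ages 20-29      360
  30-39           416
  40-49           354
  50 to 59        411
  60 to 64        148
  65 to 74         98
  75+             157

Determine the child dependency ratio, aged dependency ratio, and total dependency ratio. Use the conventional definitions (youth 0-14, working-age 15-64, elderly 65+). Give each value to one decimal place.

Youth dependency ratio: 35.5
Old-age dependency ratio: 13.9
Total dependency ratio: 49.4

0–14: 382 + 270 = 652
15–64: 146 + 360 + 416 + 354 + 411 + 148 = 1,835
65+: 98 + 157 = 255
Youth dependency ratio = 652 / 1,835 × 100 = 35.5
Old-age dependency ratio = 255 / 1,835 × 100 = 13.9
Total dependency ratio = (652 + 255) / 1,835 × 100 = 907 / 1,835 × 100 = 49.4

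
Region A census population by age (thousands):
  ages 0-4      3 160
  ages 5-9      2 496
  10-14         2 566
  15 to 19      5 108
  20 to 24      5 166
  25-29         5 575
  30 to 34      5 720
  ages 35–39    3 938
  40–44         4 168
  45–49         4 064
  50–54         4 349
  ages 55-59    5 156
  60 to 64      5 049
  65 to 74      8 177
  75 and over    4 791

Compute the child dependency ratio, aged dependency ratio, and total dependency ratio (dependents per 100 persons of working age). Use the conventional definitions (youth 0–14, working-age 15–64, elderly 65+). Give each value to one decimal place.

Youth dependency ratio: 17.0
Old-age dependency ratio: 26.9
Total dependency ratio: 43.9

0–14: 3 160 + 2 496 + 2 566 = 8 222
15–64: 5 108 + 5 166 + 5 575 + 5 720 + 3 938 + 4 168 + 4 064 + 4 349 + 5 156 + 5 049 = 48 293
65+: 8 177 + 4 791 = 12 968
Youth dependency ratio = 8 222 / 48 293 × 100 = 17.0
Old-age dependency ratio = 12 968 / 48 293 × 100 = 26.9
Total dependency ratio = (8 222 + 12 968) / 48 293 × 100 = 21 190 / 48 293 × 100 = 43.9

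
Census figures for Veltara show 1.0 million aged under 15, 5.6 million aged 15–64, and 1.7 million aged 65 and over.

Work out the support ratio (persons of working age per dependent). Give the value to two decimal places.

Support ratio = 5.6 / (1.0 + 1.7) = 5.6 / 2.7 = 2.07

Support ratio: 2.07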